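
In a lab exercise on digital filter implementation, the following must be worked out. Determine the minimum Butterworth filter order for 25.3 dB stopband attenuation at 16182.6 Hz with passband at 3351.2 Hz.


Butterworth filter order formula:
n = log10(10^(A/10) - 1) / (2 * log10(f_stop/f_pass))
10^(25.3/10) - 1 = 337.8442
f_stop/f_pass = 16182.6 / 3351.2 = 4.8289
n = 1.8489 -> ceil = 2

2


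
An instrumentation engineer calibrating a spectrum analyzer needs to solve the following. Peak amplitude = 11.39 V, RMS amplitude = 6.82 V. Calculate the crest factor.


Crest factor is the ratio of peak to RMS:
CF = V_peak / V_rms
   = 11.39 / 6.82
   = 1.6701

1.6701


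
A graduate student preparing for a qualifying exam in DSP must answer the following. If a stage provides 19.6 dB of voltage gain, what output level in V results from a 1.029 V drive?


Output voltage from dB gain:
V_out = V_in * 10^(gain_dB / 20)
      = 1.029 * 10^(19.6 / 20)
      = 1.029 * 9.549926
      = 9.8269 V

9.8269 V


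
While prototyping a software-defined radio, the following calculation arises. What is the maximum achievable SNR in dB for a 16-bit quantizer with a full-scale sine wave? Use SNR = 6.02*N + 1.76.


Theoretical SNR for a full-scale sinusoid:
SNR = 6.02 * N + 1.76
    = 6.02 * 16 + 1.76
    = 96.32 + 1.76
    = 98.08 dB

98.08 dB


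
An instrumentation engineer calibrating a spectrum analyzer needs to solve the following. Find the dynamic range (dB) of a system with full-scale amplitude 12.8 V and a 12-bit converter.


Dynamic range from full-scale to LSB:
V_min = V_max / 2^bits = 12.8 / 2^12
DR = 20 * log10(V_max / V_min)
   = 20 * log10(2^12)
   = 20 * 12 * log10(2)
   = 72.25 dB

72.25 dB


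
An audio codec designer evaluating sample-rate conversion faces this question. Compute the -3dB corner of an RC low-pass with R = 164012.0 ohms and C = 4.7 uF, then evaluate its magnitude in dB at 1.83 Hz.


Step 1 — cutoff frequency:
fc = 1 / (2*pi*R*C)
C = 4.7 uF = 4.7e-06 F
fc = 1 / (2*pi*164012.0*4.7e-06)
   = 0.206465 Hz

Step 2 — magnitude at f = 1.83 Hz:
|H(f)| = 1 / sqrt(1 + (f/fc)^2)
f/fc = 1.83 / 0.206465 = 8.863488
|H| = 1 / sqrt(1 + 78.56142) = 0.1121111
|H|_dB = 20*log10(0.1121111) = -19.01 dB

fc = 0.206465 Hz; |H(1.83 Hz)| = -19.01 dB


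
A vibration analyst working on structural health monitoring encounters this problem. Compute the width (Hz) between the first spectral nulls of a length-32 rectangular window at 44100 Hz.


Main lobe width for a rectangular window:
Width = 2 * fs / N
      = 2 * 44100 / 32
      = 88200 / 32
      = 2756.25 Hz

2756.25 Hz


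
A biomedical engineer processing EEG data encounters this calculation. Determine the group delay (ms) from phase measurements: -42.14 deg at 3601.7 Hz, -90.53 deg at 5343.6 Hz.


Group delay from phase difference:
tau = -d(phi)/d(omega)
d(phi) = -48.39 deg = -0.844565 rad
d(omega) = 2*pi*(5343.6 - 3601.7) = 10944.6805 rad/s
tau = -(-0.844565) / 10944.6805
    = 0.0772 ms

0.0772 ms


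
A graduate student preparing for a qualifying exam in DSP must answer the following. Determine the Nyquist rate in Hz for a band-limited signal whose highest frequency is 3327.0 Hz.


The Nyquist rate is twice the maximum frequency component.
fs_min = 2 * fmax
      = 2 * 3327.0
      = 6654.0 Hz

6654.0


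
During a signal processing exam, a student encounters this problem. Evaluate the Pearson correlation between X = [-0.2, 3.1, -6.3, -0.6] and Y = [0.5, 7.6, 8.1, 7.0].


Pearson correlation coefficient (population):
r = cov(X,Y) / (std(X) * std(Y))
Mean X = -1.0, Mean Y = 5.8
Cov(X,Y) = -2.1425
Std(X) = 3.380089, Std(Y) = 3.084639
r = -0.2055

-0.2055


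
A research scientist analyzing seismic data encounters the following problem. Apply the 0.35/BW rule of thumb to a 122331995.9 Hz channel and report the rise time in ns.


Rise time from bandwidth relationship:
tr = 0.35 / BW
   = 0.35 / 122331995.9
   = 2.861066702e-09 s
   = 2.8611 ns

2.8611 ns


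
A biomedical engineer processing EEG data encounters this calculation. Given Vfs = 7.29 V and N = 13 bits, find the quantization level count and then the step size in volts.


Step 1 — number of quantization levels:
L = 2^N = 2^13 = 8192

Step 2 — LSB step size:
delta = Vfs / L
      = 7.29 / 8192
      = 0.00088989 V

Levels = 8192; step size = 0.00088989 V


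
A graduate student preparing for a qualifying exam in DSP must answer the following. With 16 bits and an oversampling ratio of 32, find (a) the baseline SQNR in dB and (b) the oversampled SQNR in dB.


Step 1 — baseline SQNR at Nyquist:
SQNR_base = 6.02*N + 1.76
          = 6.02*16 + 1.76
          = 98.08 dB

Step 2 — oversampling processing gain:
G = 10*log10(OSR) = 10*log10(32) = 15.05 dB

Step 3 — total:
SQNR_total = 98.08 + 15.05 = 113.13 dB

Base SQNR = 98.08 dB; oversampled SQNR = 113.13 dB


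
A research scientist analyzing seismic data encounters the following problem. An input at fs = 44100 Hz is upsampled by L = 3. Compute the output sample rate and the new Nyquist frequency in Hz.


Step 1 — output sample rate after interpolation by L:
fs_out = L * fs_in = 3 * 44100 = 132300 Hz

Step 2 — Nyquist frequency of the output stream:
f_Nyq = fs_out / 2 = 132300 / 2 = 66150.0 Hz

fs_out = 132300 Hz; f_Nyquist = 66150.0 Hz


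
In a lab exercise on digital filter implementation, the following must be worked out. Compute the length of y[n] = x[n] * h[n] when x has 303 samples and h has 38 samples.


Linear convolution output length:
L = N + M - 1
  = 303 + 38 - 1
  = 340 samples

340


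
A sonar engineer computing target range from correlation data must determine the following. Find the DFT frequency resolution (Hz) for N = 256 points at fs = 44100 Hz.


DFT frequency resolution:
df = fs / N
   = 44100 / 256
   = 172.2656 Hz

172.2656 Hz


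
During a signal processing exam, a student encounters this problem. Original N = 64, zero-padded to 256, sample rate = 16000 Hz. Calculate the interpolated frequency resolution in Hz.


Frequency resolution after zero-padding:
N_padded = 64 * 4 = 256
df = fs / N_padded
   = 16000 / 256
   = 62.5 Hz

62.5 Hz


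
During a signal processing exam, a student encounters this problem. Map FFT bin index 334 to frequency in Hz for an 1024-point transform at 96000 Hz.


Frequency of DFT bin k:
f_k = k * fs / N
    = 334 * 96000 / 1024
    = 32064000 / 1024
    = 31312.5 Hz

31312.5 Hz


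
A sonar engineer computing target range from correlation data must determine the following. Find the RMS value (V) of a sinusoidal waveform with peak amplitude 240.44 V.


RMS voltage for a sinusoidal waveform:
V_rms = V_peak / sqrt(2)
      = 240.44 / 1.414214
      = 170.017 V

170.017 V


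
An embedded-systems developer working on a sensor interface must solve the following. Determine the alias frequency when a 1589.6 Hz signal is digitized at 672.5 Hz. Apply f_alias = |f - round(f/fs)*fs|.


Compute the nearest integer multiple of fs to the signal:
n = round(1589.6 / 672.5) = 2
f_alias = |1589.6 - 2 * 672.5|
        = |1589.6 - 1345.0|
        = 244.6 Hz

244.6


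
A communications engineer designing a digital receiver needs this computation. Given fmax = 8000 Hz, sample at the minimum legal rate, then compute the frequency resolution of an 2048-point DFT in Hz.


Step 1 — Nyquist sampling rate:
fs = 2 * fmax = 2 * 8000 = 16000 Hz

Step 2 — DFT bin spacing:
df = fs / N = 16000 / 2048 = 7.8125 Hz

7.8125 Hz


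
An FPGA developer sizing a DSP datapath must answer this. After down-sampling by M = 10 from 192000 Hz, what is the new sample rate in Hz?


Decimation reduces the sample rate:
fs_out = fs_in / M
       = 192000 / 10
       = 19200.0 Hz

19200.0 Hz


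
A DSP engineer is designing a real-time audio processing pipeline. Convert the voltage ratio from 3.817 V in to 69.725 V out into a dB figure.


Voltage gain in dB:
G = 20 * log10(Vout / Vin)
  = 20 * log10(69.725 / 3.817)
  = 20 * log10(18.266964)
  = 20 * 1.261666
  = 25.23 dB

25.23 dB


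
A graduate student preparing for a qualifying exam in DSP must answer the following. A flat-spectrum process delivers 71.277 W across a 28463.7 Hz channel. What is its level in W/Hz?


Power spectral density:
PSD = P / BW
    = 71.277 / 28463.7
    = 0.00250414 W/Hz

0.00250414 W/Hz


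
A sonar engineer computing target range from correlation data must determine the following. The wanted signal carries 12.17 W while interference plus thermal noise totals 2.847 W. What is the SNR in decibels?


SNR in decibels:
SNR = 10 * log10(Ps / Pn)
    = 10 * log10(12.17 / 2.847)
    = 10 * log10(4.2747)
    = 10 * 0.6309
    = 6.31 dB

6.31 dB


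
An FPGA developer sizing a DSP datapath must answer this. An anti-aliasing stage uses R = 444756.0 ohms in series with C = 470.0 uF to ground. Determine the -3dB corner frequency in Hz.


Cutoff frequency of a first-order RC filter:
fc = 1 / (2 * pi * R * C)
C = 470.0 uF = 0.00047 F
fc = 1 / (2 * pi * 444756.0 * 0.00047)
   = 1 / 1313.4076513056
   = 0.000761 Hz

0.000761 Hz


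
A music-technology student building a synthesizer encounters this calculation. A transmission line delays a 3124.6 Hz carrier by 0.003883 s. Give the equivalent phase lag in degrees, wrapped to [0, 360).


Phase shift from frequency and time delay:
phi = 360 * f * t_delay
    = 360 * 3124.6 * 0.003883
    = 4367.82 degrees
    mod 360 = 47.82 degrees

47.82 degrees


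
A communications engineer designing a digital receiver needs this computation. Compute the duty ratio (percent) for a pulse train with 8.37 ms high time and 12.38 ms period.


Duty cycle as a percentage:
DC = (t_on / T) * 100
   = (8.37 / 12.38) * 100
   = 0.67609 * 100
   = 67.61 %

67.61 %


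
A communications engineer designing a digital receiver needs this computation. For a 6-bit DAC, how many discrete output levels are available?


Number of quantization levels = 2^N
= 2^6
= 64

64


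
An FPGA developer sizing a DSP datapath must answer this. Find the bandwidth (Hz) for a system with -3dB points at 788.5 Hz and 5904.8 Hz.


Bandwidth is the difference of -3dB frequencies:
BW = f_high - f_low
   = 5904.8 - 788.5
   = 5116.3 Hz

5116.3 Hz


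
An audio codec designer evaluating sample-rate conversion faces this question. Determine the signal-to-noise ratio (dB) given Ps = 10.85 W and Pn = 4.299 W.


SNR in decibels:
SNR = 10 * log10(Ps / Pn)
    = 10 * log10(10.85 / 4.299)
    = 10 * log10(2.5238)
    = 10 * 0.4021
    = 4.02 dB

4.02 dB


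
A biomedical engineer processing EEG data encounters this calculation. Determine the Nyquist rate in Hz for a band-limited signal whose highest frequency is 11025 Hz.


The Nyquist rate is twice the maximum frequency component.
fs_min = 2 * fmax
      = 2 * 11025
      = 22050 Hz

22050


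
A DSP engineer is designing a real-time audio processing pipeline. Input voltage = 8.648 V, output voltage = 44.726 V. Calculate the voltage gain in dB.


Voltage gain in dB:
G = 20 * log10(Vout / Vin)
  = 20 * log10(44.726 / 8.648)
  = 20 * log10(5.171832)
  = 20 * 0.713644
  = 14.27 dB

14.27 dB


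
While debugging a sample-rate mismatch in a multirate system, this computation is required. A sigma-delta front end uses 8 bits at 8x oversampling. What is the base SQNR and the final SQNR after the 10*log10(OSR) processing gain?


Step 1 — baseline SQNR at Nyquist:
SQNR_base = 6.02*N + 1.76
          = 6.02*8 + 1.76
          = 49.92 dB

Step 2 — oversampling processing gain:
G = 10*log10(OSR) = 10*log10(8) = 9.03 dB

Step 3 — total:
SQNR_total = 49.92 + 9.03 = 58.95 dB

Base SQNR = 49.92 dB; oversampled SQNR = 58.95 dB


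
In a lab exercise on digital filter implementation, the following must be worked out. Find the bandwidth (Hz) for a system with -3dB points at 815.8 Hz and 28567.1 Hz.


Bandwidth is the difference of -3dB frequencies:
BW = f_high - f_low
   = 28567.1 - 815.8
   = 27751.3 Hz

27751.3 Hz


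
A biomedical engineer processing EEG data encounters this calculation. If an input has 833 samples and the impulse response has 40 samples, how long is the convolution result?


Linear convolution output length:
L = N + M - 1
  = 833 + 40 - 1
  = 872 samples

872


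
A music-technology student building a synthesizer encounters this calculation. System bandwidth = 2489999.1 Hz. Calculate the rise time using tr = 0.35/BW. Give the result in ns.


Rise time from bandwidth relationship:
tr = 0.35 / BW
   = 0.35 / 2489999.1
   = 1.405622998e-07 s
   = 140.5623 ns

140.5623 ns


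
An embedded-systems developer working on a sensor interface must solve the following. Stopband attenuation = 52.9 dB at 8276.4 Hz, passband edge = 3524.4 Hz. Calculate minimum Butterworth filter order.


Butterworth filter order formula:
n = log10(10^(A/10) - 1) / (2 * log10(f_stop/f_pass))
10^(52.9/10) - 1 = 194983.46
f_stop/f_pass = 8276.4 / 3524.4 = 2.3483
n = 7.1341 -> ceil = 8

8


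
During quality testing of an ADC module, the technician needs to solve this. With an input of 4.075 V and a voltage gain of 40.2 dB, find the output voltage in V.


Output voltage from dB gain:
V_out = V_in * 10^(gain_dB / 20)
      = 4.075 * 10^(40.2 / 20)
      = 4.075 * 102.329299
      = 416.9919 V

416.9919 V


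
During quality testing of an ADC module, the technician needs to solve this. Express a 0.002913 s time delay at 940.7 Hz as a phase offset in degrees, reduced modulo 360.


Phase shift from frequency and time delay:
phi = 360 * f * t_delay
    = 360 * 940.7 * 0.002913
    = 986.49 degrees
    mod 360 = 266.49 degrees

266.49 degrees


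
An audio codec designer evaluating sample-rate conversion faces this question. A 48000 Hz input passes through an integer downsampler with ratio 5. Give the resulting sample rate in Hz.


Decimation reduces the sample rate:
fs_out = fs_in / M
       = 48000 / 5
       = 9600.0 Hz

9600.0 Hz


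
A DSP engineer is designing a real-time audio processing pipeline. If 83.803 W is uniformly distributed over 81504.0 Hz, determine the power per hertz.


Power spectral density:
PSD = P / BW
    = 83.803 / 81504.0
    = 0.00102821 W/Hz

0.00102821 W/Hz


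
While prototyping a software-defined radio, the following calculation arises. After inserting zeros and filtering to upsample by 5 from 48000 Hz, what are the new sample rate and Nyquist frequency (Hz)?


Step 1 — output sample rate after interpolation by L:
fs_out = L * fs_in = 5 * 48000 = 240000 Hz

Step 2 — Nyquist frequency of the output stream:
f_Nyq = fs_out / 2 = 240000 / 2 = 120000.0 Hz

fs_out = 240000 Hz; f_Nyquist = 120000.0 Hz


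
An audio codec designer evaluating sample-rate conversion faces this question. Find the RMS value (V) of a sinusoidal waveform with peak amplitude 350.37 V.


RMS voltage for a sinusoidal waveform:
V_rms = V_peak / sqrt(2)
      = 350.37 / 1.414214
      = 247.749 V

247.749 V


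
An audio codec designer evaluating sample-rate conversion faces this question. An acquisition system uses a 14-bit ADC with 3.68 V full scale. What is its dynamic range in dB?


Dynamic range from full-scale to LSB:
V_min = V_max / 2^bits = 3.68 / 2^14
DR = 20 * log10(V_max / V_min)
   = 20 * log10(2^14)
   = 20 * 14 * log10(2)
   = 84.29 dB

84.29 dB


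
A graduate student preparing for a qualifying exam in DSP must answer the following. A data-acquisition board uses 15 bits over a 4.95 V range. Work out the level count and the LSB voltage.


Step 1 — number of quantization levels:
L = 2^N = 2^15 = 32768

Step 2 — LSB step size:
delta = Vfs / L
      = 4.95 / 32768
      = 0.00015106 V

Levels = 32768; step size = 0.00015106 V


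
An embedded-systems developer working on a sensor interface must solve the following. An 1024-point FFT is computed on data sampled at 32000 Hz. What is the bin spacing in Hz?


DFT frequency resolution:
df = fs / N
   = 32000 / 1024
   = 31.25 Hz

31.25 Hz


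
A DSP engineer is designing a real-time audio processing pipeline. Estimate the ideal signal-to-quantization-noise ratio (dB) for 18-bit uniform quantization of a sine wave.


Theoretical SNR for a full-scale sinusoid:
SNR = 6.02 * N + 1.76
    = 6.02 * 18 + 1.76
    = 108.36 + 1.76
    = 110.12 dB

110.12 dB


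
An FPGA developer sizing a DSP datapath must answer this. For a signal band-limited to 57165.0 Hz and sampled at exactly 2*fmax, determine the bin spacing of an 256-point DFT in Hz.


Step 1 — Nyquist sampling rate:
fs = 2 * fmax = 2 * 57165.0 = 114330.0 Hz

Step 2 — DFT bin spacing:
df = fs / N = 114330.0 / 256 = 446.6016 Hz

446.6016 Hz


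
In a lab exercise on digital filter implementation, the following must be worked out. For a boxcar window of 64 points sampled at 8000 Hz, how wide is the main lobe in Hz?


Main lobe width for a rectangular window:
Width = 2 * fs / N
      = 2 * 8000 / 64
      = 16000 / 64
      = 250.0 Hz

250.0 Hz


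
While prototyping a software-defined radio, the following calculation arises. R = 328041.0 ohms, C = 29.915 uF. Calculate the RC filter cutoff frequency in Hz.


Cutoff frequency of a first-order RC filter:
fc = 1 / (2 * pi * R * C)
C = 29.915 uF = 2.9915e-05 F
fc = 1 / (2 * pi * 328041.0 * 2.9915e-05)
   = 1 / 61.65907463731
   = 0.016218 Hz

0.016218 Hz


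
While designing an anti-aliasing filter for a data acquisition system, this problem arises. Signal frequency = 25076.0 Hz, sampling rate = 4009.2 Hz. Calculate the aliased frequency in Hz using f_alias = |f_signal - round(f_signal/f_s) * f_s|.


Compute the nearest integer multiple of fs to the signal:
n = round(25076.0 / 4009.2) = 6
f_alias = |25076.0 - 6 * 4009.2|
        = |25076.0 - 24055.2|
        = 1020.8 Hz

1020.8


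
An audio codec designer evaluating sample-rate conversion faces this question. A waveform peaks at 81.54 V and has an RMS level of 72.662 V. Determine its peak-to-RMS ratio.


Crest factor is the ratio of peak to RMS:
CF = V_peak / V_rms
   = 81.54 / 72.662
   = 1.1222

1.1222


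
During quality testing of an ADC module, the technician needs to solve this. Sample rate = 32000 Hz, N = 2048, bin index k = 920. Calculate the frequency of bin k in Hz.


Frequency of DFT bin k:
f_k = k * fs / N
    = 920 * 32000 / 2048
    = 29440000 / 2048
    = 14375.0 Hz

14375.0 Hz


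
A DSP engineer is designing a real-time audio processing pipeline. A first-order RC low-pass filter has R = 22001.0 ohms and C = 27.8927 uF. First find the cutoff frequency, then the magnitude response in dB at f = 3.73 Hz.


Step 1 — cutoff frequency:
fc = 1 / (2*pi*R*C)
C = 27.8927 uF = 2.78927e-05 F
fc = 1 / (2*pi*22001.0*2.78927e-05)
   = 0.259351 Hz

Step 2 — magnitude at f = 3.73 Hz:
|H(f)| = 1 / sqrt(1 + (f/fc)^2)
f/fc = 3.73 / 0.259351 = 14.382054
|H| = 1 / sqrt(1 + 206.843477) = 0.0693636
|H|_dB = 20*log10(0.0693636) = -23.18 dB

fc = 0.259351 Hz; |H(3.73 Hz)| = -23.18 dB


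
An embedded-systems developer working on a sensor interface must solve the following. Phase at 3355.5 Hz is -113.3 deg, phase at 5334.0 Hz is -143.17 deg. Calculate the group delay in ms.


Group delay from phase difference:
tau = -d(phi)/d(omega)
d(phi) = -29.87 deg = -0.52133 rad
d(omega) = 2*pi*(5334.0 - 3355.5) = 12431.2821 rad/s
tau = -(-0.52133) / 12431.2821
    = 0.0419 ms

0.0419 ms


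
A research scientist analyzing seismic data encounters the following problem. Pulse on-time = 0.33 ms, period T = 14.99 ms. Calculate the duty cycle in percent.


Duty cycle as a percentage:
DC = (t_on / T) * 100
   = (0.33 / 14.99) * 100
   = 0.022015 * 100
   = 2.2 %

2.2 %


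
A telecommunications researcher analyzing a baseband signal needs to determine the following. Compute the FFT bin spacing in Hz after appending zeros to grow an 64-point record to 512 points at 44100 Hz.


Frequency resolution after zero-padding:
N_padded = 64 * 8 = 512
df = fs / N_padded
   = 44100 / 512
   = 86.1328 Hz

86.1328 Hz


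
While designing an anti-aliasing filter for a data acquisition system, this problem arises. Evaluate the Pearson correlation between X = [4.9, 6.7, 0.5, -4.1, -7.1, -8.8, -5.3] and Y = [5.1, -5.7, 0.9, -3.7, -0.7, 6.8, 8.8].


Pearson correlation coefficient (population):
r = cov(X,Y) / (std(X) * std(Y))
Mean X = -1.8857, Mean Y = 1.6429
Cov(X,Y) = -11.057755
Std(X) = 5.567874, Std(Y) = 5.046599
r = -0.3935

-0.3935


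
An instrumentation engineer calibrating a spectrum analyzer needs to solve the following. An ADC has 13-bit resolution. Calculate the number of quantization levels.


Number of quantization levels = 2^N
= 2^13
= 8192

8192


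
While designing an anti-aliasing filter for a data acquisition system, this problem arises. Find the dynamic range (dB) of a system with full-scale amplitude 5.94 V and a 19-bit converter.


Dynamic range from full-scale to LSB:
V_min = V_max / 2^bits = 5.94 / 2^19
DR = 20 * log10(V_max / V_min)
   = 20 * log10(2^19)
   = 20 * 19 * log10(2)
   = 114.39 dB

114.39 dB


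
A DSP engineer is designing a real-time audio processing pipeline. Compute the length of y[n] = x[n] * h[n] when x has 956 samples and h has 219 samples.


Linear convolution output length:
L = N + M - 1
  = 956 + 219 - 1
  = 1174 samples

1174


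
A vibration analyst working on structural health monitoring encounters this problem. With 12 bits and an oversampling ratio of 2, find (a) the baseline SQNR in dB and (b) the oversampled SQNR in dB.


Step 1 — baseline SQNR at Nyquist:
SQNR_base = 6.02*N + 1.76
          = 6.02*12 + 1.76
          = 74.0 dB

Step 2 — oversampling processing gain:
G = 10*log10(OSR) = 10*log10(2) = 3.01 dB

Step 3 — total:
SQNR_total = 74.0 + 3.01 = 77.01 dB

Base SQNR = 74.0 dB; oversampled SQNR = 77.01 dB


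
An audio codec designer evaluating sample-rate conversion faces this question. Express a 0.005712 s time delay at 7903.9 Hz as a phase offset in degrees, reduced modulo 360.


Phase shift from frequency and time delay:
phi = 360 * f * t_delay
    = 360 * 7903.9 * 0.005712
    = 16252.95 degrees
    mod 360 = 52.95 degrees

52.95 degrees


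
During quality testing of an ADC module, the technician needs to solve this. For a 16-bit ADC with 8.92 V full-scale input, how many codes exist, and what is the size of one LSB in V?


Step 1 — number of quantization levels:
L = 2^N = 2^16 = 65536

Step 2 — LSB step size:
delta = Vfs / L
      = 8.92 / 65536
      = 0.00013611 V

Levels = 65536; step size = 0.00013611 V


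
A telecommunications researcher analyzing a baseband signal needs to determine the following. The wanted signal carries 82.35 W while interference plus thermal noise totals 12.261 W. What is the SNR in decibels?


SNR in decibels:
SNR = 10 * log10(Ps / Pn)
    = 10 * log10(82.35 / 12.261)
    = 10 * log10(6.7164)
    = 10 * 0.8271
    = 8.27 dB

8.27 dB


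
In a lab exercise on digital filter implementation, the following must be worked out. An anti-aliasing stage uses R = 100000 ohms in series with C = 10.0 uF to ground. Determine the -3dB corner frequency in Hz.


Cutoff frequency of a first-order RC filter:
fc = 1 / (2 * pi * R * C)
C = 10.0 uF = 1e-05 F
fc = 1 / (2 * pi * 100000 * 1e-05)
   = 1 / 6.2831853071796
   = 0.159155 Hz

0.159155 Hz


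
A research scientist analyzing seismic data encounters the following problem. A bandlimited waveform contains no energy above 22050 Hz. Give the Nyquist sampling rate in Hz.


The Nyquist rate is twice the maximum frequency component.
fs_min = 2 * fmax
      = 2 * 22050
      = 44100 Hz

44100


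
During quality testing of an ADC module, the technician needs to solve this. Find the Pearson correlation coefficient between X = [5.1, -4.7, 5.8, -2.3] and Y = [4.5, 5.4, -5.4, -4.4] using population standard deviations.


Pearson correlation coefficient (population):
r = cov(X,Y) / (std(X) * std(Y))
Mean X = 0.975, Mean Y = 0.025
Cov(X,Y) = -5.931875
Std(X) = 4.561455, Std(Y) = 4.947916
r = -0.2628

-0.2628


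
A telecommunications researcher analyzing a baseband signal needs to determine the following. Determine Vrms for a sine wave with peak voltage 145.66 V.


RMS voltage for a sinusoidal waveform:
V_rms = V_peak / sqrt(2)
      = 145.66 / 1.414214
      = 102.997 V

102.997 V


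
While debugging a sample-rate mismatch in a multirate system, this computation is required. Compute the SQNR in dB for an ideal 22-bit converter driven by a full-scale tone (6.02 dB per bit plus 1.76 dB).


Theoretical SNR for a full-scale sinusoid:
SNR = 6.02 * N + 1.76
    = 6.02 * 22 + 1.76
    = 132.44 + 1.76
    = 134.2 dB

134.2 dB


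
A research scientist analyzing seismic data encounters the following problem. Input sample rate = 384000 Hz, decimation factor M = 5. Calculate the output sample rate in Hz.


Decimation reduces the sample rate:
fs_out = fs_in / M
       = 384000 / 5
       = 76800.0 Hz

76800.0 Hz


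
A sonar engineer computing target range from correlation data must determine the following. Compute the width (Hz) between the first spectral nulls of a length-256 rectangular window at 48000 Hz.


Main lobe width for a rectangular window:
Width = 2 * fs / N
      = 2 * 48000 / 256
      = 96000 / 256
      = 375.0 Hz

375.0 Hz


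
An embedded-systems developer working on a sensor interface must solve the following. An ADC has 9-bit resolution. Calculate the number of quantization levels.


Number of quantization levels = 2^N
= 2^9
= 512

512


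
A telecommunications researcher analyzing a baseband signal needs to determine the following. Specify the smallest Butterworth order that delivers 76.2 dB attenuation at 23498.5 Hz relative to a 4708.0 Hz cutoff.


Butterworth filter order formula:
n = log10(10^(A/10) - 1) / (2 * log10(f_stop/f_pass))
10^(76.2/10) - 1 = 41686937.347
f_stop/f_pass = 23498.5 / 4708.0 = 4.9912
n = 5.4569 -> ceil = 6

6


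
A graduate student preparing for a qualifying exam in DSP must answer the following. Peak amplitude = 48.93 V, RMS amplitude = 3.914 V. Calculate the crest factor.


Crest factor is the ratio of peak to RMS:
CF = V_peak / V_rms
   = 48.93 / 3.914
   = 12.5013

12.5013


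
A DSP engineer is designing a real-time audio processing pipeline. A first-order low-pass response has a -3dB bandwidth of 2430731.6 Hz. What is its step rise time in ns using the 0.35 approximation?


Rise time from bandwidth relationship:
tr = 0.35 / BW
   = 0.35 / 2430731.6
   = 1.439895709e-07 s
   = 143.9896 ns

143.9896 ns


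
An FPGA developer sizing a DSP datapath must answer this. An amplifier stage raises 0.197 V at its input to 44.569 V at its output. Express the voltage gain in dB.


Voltage gain in dB:
G = 20 * log10(Vout / Vin)
  = 20 * log10(44.569 / 0.197)
  = 20 * log10(226.238579)
  = 20 * 2.354567
  = 47.09 dB

47.09 dB


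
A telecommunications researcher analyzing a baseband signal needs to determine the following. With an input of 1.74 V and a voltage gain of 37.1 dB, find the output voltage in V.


Output voltage from dB gain:
V_out = V_in * 10^(gain_dB / 20)
      = 1.74 * 10^(37.1 / 20)
      = 1.74 * 71.614341
      = 124.609 V

124.609 V


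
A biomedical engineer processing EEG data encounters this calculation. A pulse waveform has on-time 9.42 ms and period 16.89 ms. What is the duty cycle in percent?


Duty cycle as a percentage:
DC = (t_on / T) * 100
   = (9.42 / 16.89) * 100
   = 0.557726 * 100
   = 55.77 %

55.77 %


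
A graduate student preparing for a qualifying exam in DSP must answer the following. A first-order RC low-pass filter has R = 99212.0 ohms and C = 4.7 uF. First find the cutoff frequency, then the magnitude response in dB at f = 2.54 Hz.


Step 1 — cutoff frequency:
fc = 1 / (2*pi*R*C)
C = 4.7 uF = 4.7e-06 F
fc = 1 / (2*pi*99212.0*4.7e-06)
   = 0.341317 Hz

Step 2 — magnitude at f = 2.54 Hz:
|H(f)| = 1 / sqrt(1 + (f/fc)^2)
f/fc = 2.54 / 0.341317 = 7.441762
|H| = 1 / sqrt(1 + 55.379822) = 0.1331797
|H|_dB = 20*log10(0.1331797) = -17.51 dB

fc = 0.341317 Hz; |H(2.54 Hz)| = -17.51 dB


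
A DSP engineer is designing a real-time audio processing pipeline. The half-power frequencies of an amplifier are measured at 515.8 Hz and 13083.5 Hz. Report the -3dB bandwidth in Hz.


Bandwidth is the difference of -3dB frequencies:
BW = f_high - f_low
   = 13083.5 - 515.8
   = 12567.7 Hz

12567.7 Hz


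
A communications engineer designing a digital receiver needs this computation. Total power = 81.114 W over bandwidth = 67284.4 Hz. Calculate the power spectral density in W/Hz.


Power spectral density:
PSD = P / BW
    = 81.114 / 67284.4
    = 0.00120554 W/Hz

0.00120554 W/Hz


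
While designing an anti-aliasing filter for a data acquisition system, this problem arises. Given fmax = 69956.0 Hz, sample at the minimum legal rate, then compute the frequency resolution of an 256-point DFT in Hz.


Step 1 — Nyquist sampling rate:
fs = 2 * fmax = 2 * 69956.0 = 139912.0 Hz

Step 2 — DFT bin spacing:
df = fs / N = 139912.0 / 256 = 546.5312 Hz

546.5312 Hz


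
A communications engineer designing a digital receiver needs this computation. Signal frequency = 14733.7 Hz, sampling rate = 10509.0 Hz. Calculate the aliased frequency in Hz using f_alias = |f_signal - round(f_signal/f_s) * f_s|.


Compute the nearest integer multiple of fs to the signal:
n = round(14733.7 / 10509.0) = 1
f_alias = |14733.7 - 1 * 10509.0|
        = |14733.7 - 10509.0|
        = 4224.7 Hz

4224.7


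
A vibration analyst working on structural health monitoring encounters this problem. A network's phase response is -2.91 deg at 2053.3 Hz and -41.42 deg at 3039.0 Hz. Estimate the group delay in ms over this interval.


Group delay from phase difference:
tau = -d(phi)/d(omega)
d(phi) = -38.51 deg = -0.672126 rad
d(omega) = 2*pi*(3039.0 - 2053.3) = 6193.3358 rad/s
tau = -(-0.672126) / 6193.3358
    = 0.1085 ms

0.1085 ms


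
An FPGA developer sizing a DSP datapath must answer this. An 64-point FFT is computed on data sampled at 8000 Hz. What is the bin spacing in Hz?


DFT frequency resolution:
df = fs / N
   = 8000 / 64
   = 125.0 Hz

125.0 Hz


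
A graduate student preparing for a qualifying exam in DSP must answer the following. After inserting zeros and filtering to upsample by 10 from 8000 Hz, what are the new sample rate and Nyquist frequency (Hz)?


Step 1 — output sample rate after interpolation by L:
fs_out = L * fs_in = 10 * 8000 = 80000 Hz

Step 2 — Nyquist frequency of the output stream:
f_Nyq = fs_out / 2 = 80000 / 2 = 40000.0 Hz

fs_out = 80000 Hz; f_Nyquist = 40000.0 Hz


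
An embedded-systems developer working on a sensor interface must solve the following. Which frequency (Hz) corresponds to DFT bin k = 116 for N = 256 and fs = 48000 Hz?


Frequency of DFT bin k:
f_k = k * fs / N
    = 116 * 48000 / 256
    = 5568000 / 256
    = 21750.0 Hz

21750.0 Hz


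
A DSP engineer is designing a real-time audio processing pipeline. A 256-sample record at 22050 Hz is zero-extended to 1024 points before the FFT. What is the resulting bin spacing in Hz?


Frequency resolution after zero-padding:
N_padded = 256 * 4 = 1024
df = fs / N_padded
   = 22050 / 1024
   = 21.5332 Hz

21.5332 Hz


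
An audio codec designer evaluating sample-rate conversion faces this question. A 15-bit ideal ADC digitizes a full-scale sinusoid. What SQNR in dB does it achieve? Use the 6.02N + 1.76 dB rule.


Theoretical SNR for a full-scale sinusoid:
SNR = 6.02 * N + 1.76
    = 6.02 * 15 + 1.76
    = 90.3 + 1.76
    = 92.06 dB

92.06 dB


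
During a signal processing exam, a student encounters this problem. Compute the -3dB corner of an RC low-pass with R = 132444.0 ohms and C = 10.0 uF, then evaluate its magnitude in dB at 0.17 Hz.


Step 1 — cutoff frequency:
fc = 1 / (2*pi*R*C)
C = 10.0 uF = 1e-05 F
fc = 1 / (2*pi*132444.0*1e-05)
   = 0.120168 Hz

Step 2 — magnitude at f = 0.17 Hz:
|H(f)| = 1 / sqrt(1 + (f/fc)^2)
f/fc = 0.17 / 0.120168 = 1.414686
|H| = 1 / sqrt(1 + 2.001336) = 0.5772218
|H|_dB = 20*log10(0.5772218) = -4.77 dB

fc = 0.120168 Hz; |H(0.17 Hz)| = -4.77 dB


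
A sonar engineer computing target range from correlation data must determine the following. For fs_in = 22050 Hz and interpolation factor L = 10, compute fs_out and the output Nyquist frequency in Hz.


Step 1 — output sample rate after interpolation by L:
fs_out = L * fs_in = 10 * 22050 = 220500 Hz

Step 2 — Nyquist frequency of the output stream:
f_Nyq = fs_out / 2 = 220500 / 2 = 110250.0 Hz

fs_out = 220500 Hz; f_Nyquist = 110250.0 Hz


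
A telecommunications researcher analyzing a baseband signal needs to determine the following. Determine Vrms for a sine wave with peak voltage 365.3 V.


RMS voltage for a sinusoidal waveform:
V_rms = V_peak / sqrt(2)
      = 365.3 / 1.414214
      = 258.306 V

258.306 V


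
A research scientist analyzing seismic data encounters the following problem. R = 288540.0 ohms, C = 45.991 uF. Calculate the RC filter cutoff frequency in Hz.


Cutoff frequency of a first-order RC filter:
fc = 1 / (2 * pi * R * C)
C = 45.991 uF = 4.5991e-05 F
fc = 1 / (2 * pi * 288540.0 * 4.5991e-05)
   = 1 / 83.379396719949
   = 0.011993 Hz

0.011993 Hz


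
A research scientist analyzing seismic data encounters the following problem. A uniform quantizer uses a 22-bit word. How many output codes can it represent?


Number of quantization levels = 2^N
= 2^22
= 4194304

4194304


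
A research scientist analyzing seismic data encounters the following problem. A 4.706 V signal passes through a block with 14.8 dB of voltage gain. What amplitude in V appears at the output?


Output voltage from dB gain:
V_out = V_in * 10^(gain_dB / 20)
      = 4.706 * 10^(14.8 / 20)
      = 4.706 * 5.495409
      = 25.8614 V

25.8614 V


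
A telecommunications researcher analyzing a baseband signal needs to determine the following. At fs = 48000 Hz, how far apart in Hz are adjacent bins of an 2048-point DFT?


DFT frequency resolution:
df = fs / N
   = 48000 / 2048
   = 23.4375 Hz

23.4375 Hz


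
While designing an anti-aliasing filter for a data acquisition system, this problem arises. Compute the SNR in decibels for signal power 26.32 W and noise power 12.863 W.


SNR in decibels:
SNR = 10 * log10(Ps / Pn)
    = 10 * log10(26.32 / 12.863)
    = 10 * log10(2.0462)
    = 10 * 0.3109
    = 3.11 dB

3.11 dB


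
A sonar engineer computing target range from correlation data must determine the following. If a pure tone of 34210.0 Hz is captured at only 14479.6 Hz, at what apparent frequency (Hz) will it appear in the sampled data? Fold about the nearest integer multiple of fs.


Compute the nearest integer multiple of fs to the signal:
n = round(34210.0 / 14479.6) = 2
f_alias = |34210.0 - 2 * 14479.6|
        = |34210.0 - 28959.2|
        = 5250.8 Hz

5250.8


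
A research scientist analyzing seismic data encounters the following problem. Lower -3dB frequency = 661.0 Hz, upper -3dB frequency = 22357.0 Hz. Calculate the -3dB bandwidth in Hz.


Bandwidth is the difference of -3dB frequencies:
BW = f_high - f_low
   = 22357.0 - 661.0
   = 21696.0 Hz

21696.0 Hz


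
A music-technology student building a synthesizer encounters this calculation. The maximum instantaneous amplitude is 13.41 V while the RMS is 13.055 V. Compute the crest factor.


Crest factor is the ratio of peak to RMS:
CF = V_peak / V_rms
   = 13.41 / 13.055
   = 1.0272

1.0272


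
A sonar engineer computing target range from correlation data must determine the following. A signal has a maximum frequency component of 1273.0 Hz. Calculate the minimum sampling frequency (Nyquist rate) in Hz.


The Nyquist rate is twice the maximum frequency component.
fs_min = 2 * fmax
      = 2 * 1273.0
      = 2546.0 Hz

2546.0


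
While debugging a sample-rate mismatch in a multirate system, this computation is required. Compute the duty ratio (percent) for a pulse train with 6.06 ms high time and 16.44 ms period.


Duty cycle as a percentage:
DC = (t_on / T) * 100
   = (6.06 / 16.44) * 100
   = 0.368613 * 100
   = 36.86 %

36.86 %


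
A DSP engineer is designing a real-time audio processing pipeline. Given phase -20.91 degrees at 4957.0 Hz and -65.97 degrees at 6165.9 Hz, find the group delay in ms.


Group delay from phase difference:
tau = -d(phi)/d(omega)
d(phi) = -45.06 deg = -0.786445 rad
d(omega) = 2*pi*(6165.9 - 4957.0) = 7595.7427 rad/s
tau = -(-0.786445) / 7595.7427
    = 0.1035 ms

0.1035 ms


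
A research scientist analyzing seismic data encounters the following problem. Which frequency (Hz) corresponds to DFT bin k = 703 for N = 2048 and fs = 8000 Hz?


Frequency of DFT bin k:
f_k = k * fs / N
    = 703 * 8000 / 2048
    = 5624000 / 2048
    = 2746.094 Hz

2746.094 Hz


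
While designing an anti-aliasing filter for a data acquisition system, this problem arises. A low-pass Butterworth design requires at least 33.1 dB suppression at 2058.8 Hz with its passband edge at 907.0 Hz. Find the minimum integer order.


Butterworth filter order formula:
n = log10(10^(A/10) - 1) / (2 * log10(f_stop/f_pass))
10^(33.1/10) - 1 = 2040.7379
f_stop/f_pass = 2058.8 / 907.0 = 2.2699
n = 4.6485 -> ceil = 5

5


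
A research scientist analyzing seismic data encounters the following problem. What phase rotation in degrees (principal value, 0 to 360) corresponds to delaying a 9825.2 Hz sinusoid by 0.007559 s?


Phase shift from frequency and time delay:
phi = 360 * f * t_delay
    = 360 * 9825.2 * 0.007559
    = 26736.73 degrees
    mod 360 = 96.73 degrees

96.73 degrees


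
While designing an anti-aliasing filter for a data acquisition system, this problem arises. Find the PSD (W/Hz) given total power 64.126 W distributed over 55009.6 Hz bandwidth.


Power spectral density:
PSD = P / BW
    = 64.126 / 55009.6
    = 0.00116572 W/Hz

0.00116572 W/Hz


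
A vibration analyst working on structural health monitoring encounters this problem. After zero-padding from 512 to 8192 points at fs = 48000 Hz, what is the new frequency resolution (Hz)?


Frequency resolution after zero-padding:
N_padded = 512 * 16 = 8192
df = fs / N_padded
   = 48000 / 8192
   = 5.8594 Hz

5.8594 Hz


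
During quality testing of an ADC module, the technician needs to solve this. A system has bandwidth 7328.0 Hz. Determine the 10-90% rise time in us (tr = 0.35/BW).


Rise time from bandwidth relationship:
tr = 0.35 / BW
   = 0.35 / 7328.0
   = 4.776200873e-05 s
   = 47.762 us

47.762 us


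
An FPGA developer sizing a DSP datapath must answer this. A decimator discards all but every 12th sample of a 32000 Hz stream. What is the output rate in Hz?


Decimation reduces the sample rate:
fs_out = fs_in / M
       = 32000 / 12
       = 2666.6667 Hz

2666.6667 Hz


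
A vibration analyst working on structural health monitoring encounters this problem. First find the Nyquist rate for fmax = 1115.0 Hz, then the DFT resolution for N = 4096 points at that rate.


Step 1 — Nyquist sampling rate:
fs = 2 * fmax = 2 * 1115.0 = 2230.0 Hz

Step 2 — DFT bin spacing:
df = fs / N = 2230.0 / 4096 = 0.5444 Hz

0.5444 Hz


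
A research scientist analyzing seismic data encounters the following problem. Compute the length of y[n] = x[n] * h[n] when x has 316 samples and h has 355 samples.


Linear convolution output length:
L = N + M - 1
  = 316 + 355 - 1
  = 670 samples

670


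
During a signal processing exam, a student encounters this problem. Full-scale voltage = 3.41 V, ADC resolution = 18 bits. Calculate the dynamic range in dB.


Dynamic range from full-scale to LSB:
V_min = V_max / 2^bits = 3.41 / 2^18
DR = 20 * log10(V_max / V_min)
   = 20 * log10(2^18)
   = 20 * 18 * log10(2)
   = 108.37 dB

108.37 dB


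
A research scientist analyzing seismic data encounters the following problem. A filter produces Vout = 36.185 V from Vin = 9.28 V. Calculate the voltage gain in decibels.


Voltage gain in dB:
G = 20 * log10(Vout / Vin)
  = 20 * log10(36.185 / 9.28)
  = 20 * log10(3.899246)
  = 20 * 0.590981
  = 11.82 dB

11.82 dB
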